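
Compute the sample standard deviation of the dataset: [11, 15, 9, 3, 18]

5.7619

Step 1: Compute the mean: 11.2
Step 2: Sum of squared deviations from the mean: 132.8
Step 3: Sample variance = 132.8 / 4 = 33.2
Step 4: Standard deviation = sqrt(33.2) = 5.7619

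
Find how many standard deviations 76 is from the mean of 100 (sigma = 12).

-2

Step 1: Recall the z-score formula: z = (x - mu) / sigma
Step 2: Substitute values: z = (76 - 100) / 12
Step 3: z = -24 / 12 = -2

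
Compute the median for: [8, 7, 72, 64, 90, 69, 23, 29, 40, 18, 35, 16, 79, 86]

37.5

Step 1: Sort the data in ascending order: [7, 8, 16, 18, 23, 29, 35, 40, 64, 69, 72, 79, 86, 90]
Step 2: The number of values is n = 14.
Step 3: Since n is even, the median is the average of positions 7 and 8:
  Median = (35 + 40) / 2 = 37.5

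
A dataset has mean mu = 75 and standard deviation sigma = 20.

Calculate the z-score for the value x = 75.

0

Step 1: Recall the z-score formula: z = (x - mu) / sigma
Step 2: Substitute values: z = (75 - 75) / 20
Step 3: z = 0 / 20 = 0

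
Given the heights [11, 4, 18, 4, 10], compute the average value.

9.4

Step 1: Sum all values: 11 + 4 + 18 + 4 + 10 = 47
Step 2: Count the number of values: n = 5
Step 3: Mean = sum / n = 47 / 5 = 9.4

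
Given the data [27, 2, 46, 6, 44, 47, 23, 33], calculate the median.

30

Step 1: Sort the data in ascending order: [2, 6, 23, 27, 33, 44, 46, 47]
Step 2: The number of values is n = 8.
Step 3: Since n is even, the median is the average of positions 4 and 5:
  Median = (27 + 33) / 2 = 30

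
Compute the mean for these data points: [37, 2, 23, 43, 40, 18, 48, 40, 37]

32

Step 1: Sum all values: 37 + 2 + 23 + 43 + 40 + 18 + 48 + 40 + 37 = 288
Step 2: Count the number of values: n = 9
Step 3: Mean = sum / n = 288 / 9 = 32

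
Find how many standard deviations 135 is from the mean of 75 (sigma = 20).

3

Step 1: Recall the z-score formula: z = (x - mu) / sigma
Step 2: Substitute values: z = (135 - 75) / 20
Step 3: z = 60 / 20 = 3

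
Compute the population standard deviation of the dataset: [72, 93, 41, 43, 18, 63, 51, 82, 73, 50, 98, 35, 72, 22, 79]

23.81

Step 1: Compute the mean: 59.4667
Step 2: Sum of squared deviations from the mean: 8503.7333
Step 3: Population variance = 8503.7333 / 15 = 566.9156
Step 4: Standard deviation = sqrt(566.9156) = 23.81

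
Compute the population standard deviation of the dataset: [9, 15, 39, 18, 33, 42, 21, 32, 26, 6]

11.7171

Step 1: Compute the mean: 24.1
Step 2: Sum of squared deviations from the mean: 1372.9
Step 3: Population variance = 1372.9 / 10 = 137.29
Step 4: Standard deviation = sqrt(137.29) = 11.7171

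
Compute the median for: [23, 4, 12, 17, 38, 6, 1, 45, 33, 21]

19

Step 1: Sort the data in ascending order: [1, 4, 6, 12, 17, 21, 23, 33, 38, 45]
Step 2: The number of values is n = 10.
Step 3: Since n is even, the median is the average of positions 5 and 6:
  Median = (17 + 21) / 2 = 19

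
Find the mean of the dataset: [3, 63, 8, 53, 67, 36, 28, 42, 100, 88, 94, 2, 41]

48.0769

Step 1: Sum all values: 3 + 63 + 8 + 53 + 67 + 36 + 28 + 42 + 100 + 88 + 94 + 2 + 41 = 625
Step 2: Count the number of values: n = 13
Step 3: Mean = sum / n = 625 / 13 = 48.0769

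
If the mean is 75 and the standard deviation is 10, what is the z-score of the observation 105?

3

Step 1: Recall the z-score formula: z = (x - mu) / sigma
Step 2: Substitute values: z = (105 - 75) / 10
Step 3: z = 30 / 10 = 3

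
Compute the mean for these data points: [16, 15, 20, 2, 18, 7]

13

Step 1: Sum all values: 16 + 15 + 20 + 2 + 18 + 7 = 78
Step 2: Count the number of values: n = 6
Step 3: Mean = sum / n = 78 / 6 = 13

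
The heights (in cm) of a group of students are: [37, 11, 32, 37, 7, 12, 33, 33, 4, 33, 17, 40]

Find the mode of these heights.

33

Step 1: Count the frequency of each value:
  4: appears 1 time(s)
  7: appears 1 time(s)
  11: appears 1 time(s)
  12: appears 1 time(s)
  17: appears 1 time(s)
  32: appears 1 time(s)
  33: appears 3 time(s)
  37: appears 2 time(s)
  40: appears 1 time(s)
Step 2: The value 33 appears most frequently (3 times).
Step 3: Mode = 33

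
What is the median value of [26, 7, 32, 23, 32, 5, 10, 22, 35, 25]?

24

Step 1: Sort the data in ascending order: [5, 7, 10, 22, 23, 25, 26, 32, 32, 35]
Step 2: The number of values is n = 10.
Step 3: Since n is even, the median is the average of positions 5 and 6:
  Median = (23 + 25) / 2 = 24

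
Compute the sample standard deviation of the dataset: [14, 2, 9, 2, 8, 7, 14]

4.9329

Step 1: Compute the mean: 8
Step 2: Sum of squared deviations from the mean: 146
Step 3: Sample variance = 146 / 6 = 24.3333
Step 4: Standard deviation = sqrt(24.3333) = 4.9329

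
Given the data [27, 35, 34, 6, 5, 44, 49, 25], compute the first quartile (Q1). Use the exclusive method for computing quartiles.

10.75

Step 1: Sort the data: [5, 6, 25, 27, 34, 35, 44, 49]
Step 2: n = 8
Step 3: Using the exclusive quartile method:
  Q1 = 10.75
  Q2 (median) = 30.5
  Q3 = 41.75
  IQR = Q3 - Q1 = 41.75 - 10.75 = 31
Step 4: Q1 = 10.75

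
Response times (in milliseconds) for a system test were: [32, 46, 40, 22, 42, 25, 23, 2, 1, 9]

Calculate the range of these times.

45

Step 1: Identify the maximum value: max = 46
Step 2: Identify the minimum value: min = 1
Step 3: Range = max - min = 46 - 1 = 45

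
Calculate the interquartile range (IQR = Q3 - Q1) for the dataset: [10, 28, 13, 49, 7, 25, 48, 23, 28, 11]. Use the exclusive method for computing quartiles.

22.25

Step 1: Sort the data: [7, 10, 11, 13, 23, 25, 28, 28, 48, 49]
Step 2: n = 10
Step 3: Using the exclusive quartile method:
  Q1 = 10.75
  Q2 (median) = 24
  Q3 = 33
  IQR = Q3 - Q1 = 33 - 10.75 = 22.25
Step 4: IQR = 22.25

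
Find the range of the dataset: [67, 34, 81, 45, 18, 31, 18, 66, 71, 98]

80

Step 1: Identify the maximum value: max = 98
Step 2: Identify the minimum value: min = 18
Step 3: Range = max - min = 98 - 18 = 80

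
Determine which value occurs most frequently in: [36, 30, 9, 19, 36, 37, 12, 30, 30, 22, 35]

30

Step 1: Count the frequency of each value:
  9: appears 1 time(s)
  12: appears 1 time(s)
  19: appears 1 time(s)
  22: appears 1 time(s)
  30: appears 3 time(s)
  35: appears 1 time(s)
  36: appears 2 time(s)
  37: appears 1 time(s)
Step 2: The value 30 appears most frequently (3 times).
Step 3: Mode = 30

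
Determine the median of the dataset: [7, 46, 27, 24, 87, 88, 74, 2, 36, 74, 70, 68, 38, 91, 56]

56

Step 1: Sort the data in ascending order: [2, 7, 24, 27, 36, 38, 46, 56, 68, 70, 74, 74, 87, 88, 91]
Step 2: The number of values is n = 15.
Step 3: Since n is odd, the median is the middle value at position 8: 56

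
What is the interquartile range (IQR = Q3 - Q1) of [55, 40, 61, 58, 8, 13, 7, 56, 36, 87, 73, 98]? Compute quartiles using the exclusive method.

51.25

Step 1: Sort the data: [7, 8, 13, 36, 40, 55, 56, 58, 61, 73, 87, 98]
Step 2: n = 12
Step 3: Using the exclusive quartile method:
  Q1 = 18.75
  Q2 (median) = 55.5
  Q3 = 70
  IQR = Q3 - Q1 = 70 - 18.75 = 51.25
Step 4: IQR = 51.25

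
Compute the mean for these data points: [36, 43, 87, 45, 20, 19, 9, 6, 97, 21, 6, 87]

39.6667

Step 1: Sum all values: 36 + 43 + 87 + 45 + 20 + 19 + 9 + 6 + 97 + 21 + 6 + 87 = 476
Step 2: Count the number of values: n = 12
Step 3: Mean = sum / n = 476 / 12 = 39.6667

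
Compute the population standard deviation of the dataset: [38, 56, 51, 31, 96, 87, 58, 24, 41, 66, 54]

21.0501

Step 1: Compute the mean: 54.7273
Step 2: Sum of squared deviations from the mean: 4874.1818
Step 3: Population variance = 4874.1818 / 11 = 443.1074
Step 4: Standard deviation = sqrt(443.1074) = 21.0501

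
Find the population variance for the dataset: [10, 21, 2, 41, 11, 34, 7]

183.4286

Step 1: Compute the mean: (10 + 21 + 2 + 41 + 11 + 34 + 7) / 7 = 18
Step 2: Compute squared deviations from the mean:
  (10 - 18)^2 = 64
  (21 - 18)^2 = 9
  (2 - 18)^2 = 256
  (41 - 18)^2 = 529
  (11 - 18)^2 = 49
  (34 - 18)^2 = 256
  (7 - 18)^2 = 121
Step 3: Sum of squared deviations = 1284
Step 4: Population variance = 1284 / 7 = 183.4286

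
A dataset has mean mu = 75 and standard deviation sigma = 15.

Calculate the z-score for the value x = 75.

0

Step 1: Recall the z-score formula: z = (x - mu) / sigma
Step 2: Substitute values: z = (75 - 75) / 15
Step 3: z = 0 / 15 = 0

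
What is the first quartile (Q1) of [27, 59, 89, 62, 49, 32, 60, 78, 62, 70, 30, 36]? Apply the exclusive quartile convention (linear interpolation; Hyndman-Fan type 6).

33

Step 1: Sort the data: [27, 30, 32, 36, 49, 59, 60, 62, 62, 70, 78, 89]
Step 2: n = 12
Step 3: Using the exclusive quartile method:
  Q1 = 33
  Q2 (median) = 59.5
  Q3 = 68
  IQR = Q3 - Q1 = 68 - 33 = 35
Step 4: Q1 = 33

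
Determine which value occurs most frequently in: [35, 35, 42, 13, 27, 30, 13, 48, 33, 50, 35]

35

Step 1: Count the frequency of each value:
  13: appears 2 time(s)
  27: appears 1 time(s)
  30: appears 1 time(s)
  33: appears 1 time(s)
  35: appears 3 time(s)
  42: appears 1 time(s)
  48: appears 1 time(s)
  50: appears 1 time(s)
Step 2: The value 35 appears most frequently (3 times).
Step 3: Mode = 35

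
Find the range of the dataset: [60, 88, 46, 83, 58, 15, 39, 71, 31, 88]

73

Step 1: Identify the maximum value: max = 88
Step 2: Identify the minimum value: min = 15
Step 3: Range = max - min = 88 - 15 = 73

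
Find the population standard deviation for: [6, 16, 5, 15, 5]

5.004

Step 1: Compute the mean: 9.4
Step 2: Sum of squared deviations from the mean: 125.2
Step 3: Population variance = 125.2 / 5 = 25.04
Step 4: Standard deviation = sqrt(25.04) = 5.004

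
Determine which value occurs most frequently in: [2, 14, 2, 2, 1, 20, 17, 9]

2

Step 1: Count the frequency of each value:
  1: appears 1 time(s)
  2: appears 3 time(s)
  9: appears 1 time(s)
  14: appears 1 time(s)
  17: appears 1 time(s)
  20: appears 1 time(s)
Step 2: The value 2 appears most frequently (3 times).
Step 3: Mode = 2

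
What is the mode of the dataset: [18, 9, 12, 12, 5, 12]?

12

Step 1: Count the frequency of each value:
  5: appears 1 time(s)
  9: appears 1 time(s)
  12: appears 3 time(s)
  18: appears 1 time(s)
Step 2: The value 12 appears most frequently (3 times).
Step 3: Mode = 12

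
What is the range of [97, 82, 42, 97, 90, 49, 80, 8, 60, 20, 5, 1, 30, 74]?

96

Step 1: Identify the maximum value: max = 97
Step 2: Identify the minimum value: min = 1
Step 3: Range = max - min = 97 - 1 = 96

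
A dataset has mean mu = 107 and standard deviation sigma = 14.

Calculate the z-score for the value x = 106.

-0.0714

Step 1: Recall the z-score formula: z = (x - mu) / sigma
Step 2: Substitute values: z = (106 - 107) / 14
Step 3: z = -1 / 14 = -0.0714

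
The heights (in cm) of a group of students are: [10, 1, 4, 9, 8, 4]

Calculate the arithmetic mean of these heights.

6

Step 1: Sum all values: 10 + 1 + 4 + 9 + 8 + 4 = 36
Step 2: Count the number of values: n = 6
Step 3: Mean = sum / n = 36 / 6 = 6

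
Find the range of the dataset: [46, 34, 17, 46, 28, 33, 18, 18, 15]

31

Step 1: Identify the maximum value: max = 46
Step 2: Identify the minimum value: min = 15
Step 3: Range = max - min = 46 - 15 = 31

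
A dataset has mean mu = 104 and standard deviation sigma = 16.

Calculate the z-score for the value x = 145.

2.5625

Step 1: Recall the z-score formula: z = (x - mu) / sigma
Step 2: Substitute values: z = (145 - 104) / 16
Step 3: z = 41 / 16 = 2.5625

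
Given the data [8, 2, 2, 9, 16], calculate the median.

8

Step 1: Sort the data in ascending order: [2, 2, 8, 9, 16]
Step 2: The number of values is n = 5.
Step 3: Since n is odd, the median is the middle value at position 3: 8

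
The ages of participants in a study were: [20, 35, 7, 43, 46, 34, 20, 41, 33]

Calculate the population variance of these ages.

146.2222

Step 1: Compute the mean: (20 + 35 + 7 + 43 + 46 + 34 + 20 + 41 + 33) / 9 = 31
Step 2: Compute squared deviations from the mean:
  (20 - 31)^2 = 121
  (35 - 31)^2 = 16
  (7 - 31)^2 = 576
  (43 - 31)^2 = 144
  (46 - 31)^2 = 225
  (34 - 31)^2 = 9
  (20 - 31)^2 = 121
  (41 - 31)^2 = 100
  (33 - 31)^2 = 4
Step 3: Sum of squared deviations = 1316
Step 4: Population variance = 1316 / 9 = 146.2222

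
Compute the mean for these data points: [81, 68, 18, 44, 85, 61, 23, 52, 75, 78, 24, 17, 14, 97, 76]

54.2

Step 1: Sum all values: 81 + 68 + 18 + 44 + 85 + 61 + 23 + 52 + 75 + 78 + 24 + 17 + 14 + 97 + 76 = 813
Step 2: Count the number of values: n = 15
Step 3: Mean = sum / n = 813 / 15 = 54.2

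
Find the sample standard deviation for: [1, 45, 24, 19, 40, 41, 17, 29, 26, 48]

14.6969

Step 1: Compute the mean: 29
Step 2: Sum of squared deviations from the mean: 1944
Step 3: Sample variance = 1944 / 9 = 216
Step 4: Standard deviation = sqrt(216) = 14.6969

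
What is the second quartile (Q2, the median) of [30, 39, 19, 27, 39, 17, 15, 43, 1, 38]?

28.5

Step 1: Sort the data: [1, 15, 17, 19, 27, 30, 38, 39, 39, 43]
Step 2: n = 10
Step 3: Q2 is the median. Since n is even, it is the average of the values at positions 5 and 6:
  Q2 = (27 + 30) / 2 = 28.5
Step 4: Q2 = 28.5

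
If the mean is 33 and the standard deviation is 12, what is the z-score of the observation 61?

2.3333

Step 1: Recall the z-score formula: z = (x - mu) / sigma
Step 2: Substitute values: z = (61 - 33) / 12
Step 3: z = 28 / 12 = 2.3333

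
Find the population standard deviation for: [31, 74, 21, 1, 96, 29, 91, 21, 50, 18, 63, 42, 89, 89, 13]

31.5106

Step 1: Compute the mean: 48.5333
Step 2: Sum of squared deviations from the mean: 14893.7333
Step 3: Population variance = 14893.7333 / 15 = 992.9156
Step 4: Standard deviation = sqrt(992.9156) = 31.5106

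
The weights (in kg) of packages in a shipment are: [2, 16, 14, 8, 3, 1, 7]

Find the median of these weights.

7

Step 1: Sort the data in ascending order: [1, 2, 3, 7, 8, 14, 16]
Step 2: The number of values is n = 7.
Step 3: Since n is odd, the median is the middle value at position 4: 7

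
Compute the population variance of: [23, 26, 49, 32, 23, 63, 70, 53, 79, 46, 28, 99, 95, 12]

724.8367

Step 1: Compute the mean: (23 + 26 + 49 + 32 + 23 + 63 + 70 + 53 + 79 + 46 + 28 + 99 + 95 + 12) / 14 = 49.8571
Step 2: Compute squared deviations from the mean:
  (23 - 49.8571)^2 = 721.3061
  (26 - 49.8571)^2 = 569.1633
  (49 - 49.8571)^2 = 0.7347
  (32 - 49.8571)^2 = 318.8776
  (23 - 49.8571)^2 = 721.3061
  (63 - 49.8571)^2 = 172.7347
  (70 - 49.8571)^2 = 405.7347
  (53 - 49.8571)^2 = 9.8776
  (79 - 49.8571)^2 = 849.3061
  (46 - 49.8571)^2 = 14.8776
  (28 - 49.8571)^2 = 477.7347
  (99 - 49.8571)^2 = 2415.0204
  (95 - 49.8571)^2 = 2037.8776
  (12 - 49.8571)^2 = 1433.1633
Step 3: Sum of squared deviations = 10147.7143
Step 4: Population variance = 10147.7143 / 14 = 724.8367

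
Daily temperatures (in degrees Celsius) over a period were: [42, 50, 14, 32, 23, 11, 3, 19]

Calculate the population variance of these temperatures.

224.9375

Step 1: Compute the mean: (42 + 50 + 14 + 32 + 23 + 11 + 3 + 19) / 8 = 24.25
Step 2: Compute squared deviations from the mean:
  (42 - 24.25)^2 = 315.0625
  (50 - 24.25)^2 = 663.0625
  (14 - 24.25)^2 = 105.0625
  (32 - 24.25)^2 = 60.0625
  (23 - 24.25)^2 = 1.5625
  (11 - 24.25)^2 = 175.5625
  (3 - 24.25)^2 = 451.5625
  (19 - 24.25)^2 = 27.5625
Step 3: Sum of squared deviations = 1799.5
Step 4: Population variance = 1799.5 / 8 = 224.9375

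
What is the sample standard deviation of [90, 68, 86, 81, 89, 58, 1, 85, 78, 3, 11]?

36.0512

Step 1: Compute the mean: 59.0909
Step 2: Sum of squared deviations from the mean: 12996.9091
Step 3: Sample variance = 12996.9091 / 10 = 1299.6909
Step 4: Standard deviation = sqrt(1299.6909) = 36.0512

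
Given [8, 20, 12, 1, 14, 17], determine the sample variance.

46

Step 1: Compute the mean: (8 + 20 + 12 + 1 + 14 + 17) / 6 = 12
Step 2: Compute squared deviations from the mean:
  (8 - 12)^2 = 16
  (20 - 12)^2 = 64
  (12 - 12)^2 = 0
  (1 - 12)^2 = 121
  (14 - 12)^2 = 4
  (17 - 12)^2 = 25
Step 3: Sum of squared deviations = 230
Step 4: Sample variance = 230 / 5 = 46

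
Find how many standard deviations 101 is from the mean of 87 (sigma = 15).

0.9333

Step 1: Recall the z-score formula: z = (x - mu) / sigma
Step 2: Substitute values: z = (101 - 87) / 15
Step 3: z = 14 / 15 = 0.9333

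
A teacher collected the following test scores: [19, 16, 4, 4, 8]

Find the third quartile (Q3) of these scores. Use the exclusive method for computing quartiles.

17.5

Step 1: Sort the data: [4, 4, 8, 16, 19]
Step 2: n = 5
Step 3: Using the exclusive quartile method:
  Q1 = 4
  Q2 (median) = 8
  Q3 = 17.5
  IQR = Q3 - Q1 = 17.5 - 4 = 13.5
Step 4: Q3 = 17.5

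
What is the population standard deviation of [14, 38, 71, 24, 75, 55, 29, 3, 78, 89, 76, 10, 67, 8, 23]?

29.0746

Step 1: Compute the mean: 44
Step 2: Sum of squared deviations from the mean: 12680
Step 3: Population variance = 12680 / 15 = 845.3333
Step 4: Standard deviation = sqrt(845.3333) = 29.0746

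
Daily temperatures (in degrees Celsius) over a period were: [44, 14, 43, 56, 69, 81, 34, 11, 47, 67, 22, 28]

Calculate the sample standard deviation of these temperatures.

22.3485

Step 1: Compute the mean: 43
Step 2: Sum of squared deviations from the mean: 5494
Step 3: Sample variance = 5494 / 11 = 499.4545
Step 4: Standard deviation = sqrt(499.4545) = 22.3485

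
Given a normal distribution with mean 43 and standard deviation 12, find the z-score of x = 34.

-0.75

Step 1: Recall the z-score formula: z = (x - mu) / sigma
Step 2: Substitute values: z = (34 - 43) / 12
Step 3: z = -9 / 12 = -0.75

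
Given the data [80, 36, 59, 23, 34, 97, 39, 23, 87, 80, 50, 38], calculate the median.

44.5

Step 1: Sort the data in ascending order: [23, 23, 34, 36, 38, 39, 50, 59, 80, 80, 87, 97]
Step 2: The number of values is n = 12.
Step 3: Since n is even, the median is the average of positions 6 and 7:
  Median = (39 + 50) / 2 = 44.5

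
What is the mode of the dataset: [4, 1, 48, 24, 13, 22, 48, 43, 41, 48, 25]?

48

Step 1: Count the frequency of each value:
  1: appears 1 time(s)
  4: appears 1 time(s)
  13: appears 1 time(s)
  22: appears 1 time(s)
  24: appears 1 time(s)
  25: appears 1 time(s)
  41: appears 1 time(s)
  43: appears 1 time(s)
  48: appears 3 time(s)
Step 2: The value 48 appears most frequently (3 times).
Step 3: Mode = 48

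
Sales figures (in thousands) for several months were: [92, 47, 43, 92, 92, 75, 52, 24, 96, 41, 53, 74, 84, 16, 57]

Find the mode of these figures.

92

Step 1: Count the frequency of each value:
  16: appears 1 time(s)
  24: appears 1 time(s)
  41: appears 1 time(s)
  43: appears 1 time(s)
  47: appears 1 time(s)
  52: appears 1 time(s)
  53: appears 1 time(s)
  57: appears 1 time(s)
  74: appears 1 time(s)
  75: appears 1 time(s)
  84: appears 1 time(s)
  92: appears 3 time(s)
  96: appears 1 time(s)
Step 2: The value 92 appears most frequently (3 times).
Step 3: Mode = 92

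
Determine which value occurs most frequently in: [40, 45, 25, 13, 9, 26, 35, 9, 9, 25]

9

Step 1: Count the frequency of each value:
  9: appears 3 time(s)
  13: appears 1 time(s)
  25: appears 2 time(s)
  26: appears 1 time(s)
  35: appears 1 time(s)
  40: appears 1 time(s)
  45: appears 1 time(s)
Step 2: The value 9 appears most frequently (3 times).
Step 3: Mode = 9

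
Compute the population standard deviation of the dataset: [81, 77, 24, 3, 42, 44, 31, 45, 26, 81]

25.2713

Step 1: Compute the mean: 45.4
Step 2: Sum of squared deviations from the mean: 6386.4
Step 3: Population variance = 6386.4 / 10 = 638.64
Step 4: Standard deviation = sqrt(638.64) = 25.2713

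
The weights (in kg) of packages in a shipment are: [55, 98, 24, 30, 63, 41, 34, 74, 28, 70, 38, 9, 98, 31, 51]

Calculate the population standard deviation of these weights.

25.638

Step 1: Compute the mean: 49.6
Step 2: Sum of squared deviations from the mean: 9859.6
Step 3: Population variance = 9859.6 / 15 = 657.3067
Step 4: Standard deviation = sqrt(657.3067) = 25.638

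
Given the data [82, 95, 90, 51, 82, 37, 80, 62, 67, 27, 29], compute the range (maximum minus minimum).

68

Step 1: Identify the maximum value: max = 95
Step 2: Identify the minimum value: min = 27
Step 3: Range = max - min = 95 - 27 = 68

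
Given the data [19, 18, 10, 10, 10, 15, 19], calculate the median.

15

Step 1: Sort the data in ascending order: [10, 10, 10, 15, 18, 19, 19]
Step 2: The number of values is n = 7.
Step 3: Since n is odd, the median is the middle value at position 4: 15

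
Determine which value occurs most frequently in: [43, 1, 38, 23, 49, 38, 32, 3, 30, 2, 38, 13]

38

Step 1: Count the frequency of each value:
  1: appears 1 time(s)
  2: appears 1 time(s)
  3: appears 1 time(s)
  13: appears 1 time(s)
  23: appears 1 time(s)
  30: appears 1 time(s)
  32: appears 1 time(s)
  38: appears 3 time(s)
  43: appears 1 time(s)
  49: appears 1 time(s)
Step 2: The value 38 appears most frequently (3 times).
Step 3: Mode = 38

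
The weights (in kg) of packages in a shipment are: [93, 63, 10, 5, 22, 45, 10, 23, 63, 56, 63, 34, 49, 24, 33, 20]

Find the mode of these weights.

63

Step 1: Count the frequency of each value:
  5: appears 1 time(s)
  10: appears 2 time(s)
  20: appears 1 time(s)
  22: appears 1 time(s)
  23: appears 1 time(s)
  24: appears 1 time(s)
  33: appears 1 time(s)
  34: appears 1 time(s)
  45: appears 1 time(s)
  49: appears 1 time(s)
  56: appears 1 time(s)
  63: appears 3 time(s)
  93: appears 1 time(s)
Step 2: The value 63 appears most frequently (3 times).
Step 3: Mode = 63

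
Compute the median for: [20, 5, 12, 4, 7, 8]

7.5

Step 1: Sort the data in ascending order: [4, 5, 7, 8, 12, 20]
Step 2: The number of values is n = 6.
Step 3: Since n is even, the median is the average of positions 3 and 4:
  Median = (7 + 8) / 2 = 7.5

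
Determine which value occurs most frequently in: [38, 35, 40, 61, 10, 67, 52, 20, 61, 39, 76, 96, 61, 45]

61

Step 1: Count the frequency of each value:
  10: appears 1 time(s)
  20: appears 1 time(s)
  35: appears 1 time(s)
  38: appears 1 time(s)
  39: appears 1 time(s)
  40: appears 1 time(s)
  45: appears 1 time(s)
  52: appears 1 time(s)
  61: appears 3 time(s)
  67: appears 1 time(s)
  76: appears 1 time(s)
  96: appears 1 time(s)
Step 2: The value 61 appears most frequently (3 times).
Step 3: Mode = 61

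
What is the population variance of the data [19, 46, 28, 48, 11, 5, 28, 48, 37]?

229.7778

Step 1: Compute the mean: (19 + 46 + 28 + 48 + 11 + 5 + 28 + 48 + 37) / 9 = 30
Step 2: Compute squared deviations from the mean:
  (19 - 30)^2 = 121
  (46 - 30)^2 = 256
  (28 - 30)^2 = 4
  (48 - 30)^2 = 324
  (11 - 30)^2 = 361
  (5 - 30)^2 = 625
  (28 - 30)^2 = 4
  (48 - 30)^2 = 324
  (37 - 30)^2 = 49
Step 3: Sum of squared deviations = 2068
Step 4: Population variance = 2068 / 9 = 229.7778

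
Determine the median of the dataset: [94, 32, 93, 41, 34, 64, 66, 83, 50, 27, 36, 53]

51.5

Step 1: Sort the data in ascending order: [27, 32, 34, 36, 41, 50, 53, 64, 66, 83, 93, 94]
Step 2: The number of values is n = 12.
Step 3: Since n is even, the median is the average of positions 6 and 7:
  Median = (50 + 53) / 2 = 51.5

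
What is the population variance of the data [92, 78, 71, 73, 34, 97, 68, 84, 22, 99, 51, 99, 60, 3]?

824.8214

Step 1: Compute the mean: (92 + 78 + 71 + 73 + 34 + 97 + 68 + 84 + 22 + 99 + 51 + 99 + 60 + 3) / 14 = 66.5
Step 2: Compute squared deviations from the mean:
  (92 - 66.5)^2 = 650.25
  (78 - 66.5)^2 = 132.25
  (71 - 66.5)^2 = 20.25
  (73 - 66.5)^2 = 42.25
  (34 - 66.5)^2 = 1056.25
  (97 - 66.5)^2 = 930.25
  (68 - 66.5)^2 = 2.25
  (84 - 66.5)^2 = 306.25
  (22 - 66.5)^2 = 1980.25
  (99 - 66.5)^2 = 1056.25
  (51 - 66.5)^2 = 240.25
  (99 - 66.5)^2 = 1056.25
  (60 - 66.5)^2 = 42.25
  (3 - 66.5)^2 = 4032.25
Step 3: Sum of squared deviations = 11547.5
Step 4: Population variance = 11547.5 / 14 = 824.8214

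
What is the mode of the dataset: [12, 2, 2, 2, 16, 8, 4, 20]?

2

Step 1: Count the frequency of each value:
  2: appears 3 time(s)
  4: appears 1 time(s)
  8: appears 1 time(s)
  12: appears 1 time(s)
  16: appears 1 time(s)
  20: appears 1 time(s)
Step 2: The value 2 appears most frequently (3 times).
Step 3: Mode = 2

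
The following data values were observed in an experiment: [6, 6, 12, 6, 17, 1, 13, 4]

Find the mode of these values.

6

Step 1: Count the frequency of each value:
  1: appears 1 time(s)
  4: appears 1 time(s)
  6: appears 3 time(s)
  12: appears 1 time(s)
  13: appears 1 time(s)
  17: appears 1 time(s)
Step 2: The value 6 appears most frequently (3 times).
Step 3: Mode = 6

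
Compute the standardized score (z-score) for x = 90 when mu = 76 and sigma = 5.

2.8

Step 1: Recall the z-score formula: z = (x - mu) / sigma
Step 2: Substitute values: z = (90 - 76) / 5
Step 3: z = 14 / 5 = 2.8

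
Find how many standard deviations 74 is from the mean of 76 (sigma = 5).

-0.4

Step 1: Recall the z-score formula: z = (x - mu) / sigma
Step 2: Substitute values: z = (74 - 76) / 5
Step 3: z = -2 / 5 = -0.4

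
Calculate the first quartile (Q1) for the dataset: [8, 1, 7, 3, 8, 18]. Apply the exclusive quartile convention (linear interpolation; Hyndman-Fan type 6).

2.5

Step 1: Sort the data: [1, 3, 7, 8, 8, 18]
Step 2: n = 6
Step 3: Using the exclusive quartile method:
  Q1 = 2.5
  Q2 (median) = 7.5
  Q3 = 10.5
  IQR = Q3 - Q1 = 10.5 - 2.5 = 8
Step 4: Q1 = 2.5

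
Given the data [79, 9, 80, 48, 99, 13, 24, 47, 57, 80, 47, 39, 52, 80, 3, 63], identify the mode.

80

Step 1: Count the frequency of each value:
  3: appears 1 time(s)
  9: appears 1 time(s)
  13: appears 1 time(s)
  24: appears 1 time(s)
  39: appears 1 time(s)
  47: appears 2 time(s)
  48: appears 1 time(s)
  52: appears 1 time(s)
  57: appears 1 time(s)
  63: appears 1 time(s)
  79: appears 1 time(s)
  80: appears 3 time(s)
  99: appears 1 time(s)
Step 2: The value 80 appears most frequently (3 times).
Step 3: Mode = 80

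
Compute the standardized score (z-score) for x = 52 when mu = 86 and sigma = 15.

-2.2667

Step 1: Recall the z-score formula: z = (x - mu) / sigma
Step 2: Substitute values: z = (52 - 86) / 15
Step 3: z = -34 / 15 = -2.2667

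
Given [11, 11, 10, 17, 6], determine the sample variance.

15.5

Step 1: Compute the mean: (11 + 11 + 10 + 17 + 6) / 5 = 11
Step 2: Compute squared deviations from the mean:
  (11 - 11)^2 = 0
  (11 - 11)^2 = 0
  (10 - 11)^2 = 1
  (17 - 11)^2 = 36
  (6 - 11)^2 = 25
Step 3: Sum of squared deviations = 62
Step 4: Sample variance = 62 / 4 = 15.5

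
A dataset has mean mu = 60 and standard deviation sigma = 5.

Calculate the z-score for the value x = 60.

0

Step 1: Recall the z-score formula: z = (x - mu) / sigma
Step 2: Substitute values: z = (60 - 60) / 5
Step 3: z = 0 / 5 = 0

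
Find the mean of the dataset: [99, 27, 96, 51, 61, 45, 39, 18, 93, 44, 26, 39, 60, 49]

53.3571

Step 1: Sum all values: 99 + 27 + 96 + 51 + 61 + 45 + 39 + 18 + 93 + 44 + 26 + 39 + 60 + 49 = 747
Step 2: Count the number of values: n = 14
Step 3: Mean = sum / n = 747 / 14 = 53.3571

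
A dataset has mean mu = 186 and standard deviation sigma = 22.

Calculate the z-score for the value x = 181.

-0.2273

Step 1: Recall the z-score formula: z = (x - mu) / sigma
Step 2: Substitute values: z = (181 - 186) / 22
Step 3: z = -5 / 22 = -0.2273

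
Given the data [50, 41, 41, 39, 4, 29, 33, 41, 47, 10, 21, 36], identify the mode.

41

Step 1: Count the frequency of each value:
  4: appears 1 time(s)
  10: appears 1 time(s)
  21: appears 1 time(s)
  29: appears 1 time(s)
  33: appears 1 time(s)
  36: appears 1 time(s)
  39: appears 1 time(s)
  41: appears 3 time(s)
  47: appears 1 time(s)
  50: appears 1 time(s)
Step 2: The value 41 appears most frequently (3 times).
Step 3: Mode = 41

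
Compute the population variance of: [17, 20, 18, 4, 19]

34.64

Step 1: Compute the mean: (17 + 20 + 18 + 4 + 19) / 5 = 15.6
Step 2: Compute squared deviations from the mean:
  (17 - 15.6)^2 = 1.96
  (20 - 15.6)^2 = 19.36
  (18 - 15.6)^2 = 5.76
  (4 - 15.6)^2 = 134.56
  (19 - 15.6)^2 = 11.56
Step 3: Sum of squared deviations = 173.2
Step 4: Population variance = 173.2 / 5 = 34.64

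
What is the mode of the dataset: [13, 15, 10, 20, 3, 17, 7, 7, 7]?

7

Step 1: Count the frequency of each value:
  3: appears 1 time(s)
  7: appears 3 time(s)
  10: appears 1 time(s)
  13: appears 1 time(s)
  15: appears 1 time(s)
  17: appears 1 time(s)
  20: appears 1 time(s)
Step 2: The value 7 appears most frequently (3 times).
Step 3: Mode = 7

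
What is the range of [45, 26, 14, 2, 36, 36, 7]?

43

Step 1: Identify the maximum value: max = 45
Step 2: Identify the minimum value: min = 2
Step 3: Range = max - min = 45 - 2 = 43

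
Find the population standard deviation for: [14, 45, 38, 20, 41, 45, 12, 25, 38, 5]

14.1425

Step 1: Compute the mean: 28.3
Step 2: Sum of squared deviations from the mean: 2000.1
Step 3: Population variance = 2000.1 / 10 = 200.01
Step 4: Standard deviation = sqrt(200.01) = 14.1425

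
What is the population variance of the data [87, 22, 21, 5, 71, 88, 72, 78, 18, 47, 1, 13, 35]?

965.3018

Step 1: Compute the mean: (87 + 22 + 21 + 5 + 71 + 88 + 72 + 78 + 18 + 47 + 1 + 13 + 35) / 13 = 42.9231
Step 2: Compute squared deviations from the mean:
  (87 - 42.9231)^2 = 1942.7751
  (22 - 42.9231)^2 = 437.7751
  (21 - 42.9231)^2 = 480.6213
  (5 - 42.9231)^2 = 1438.1598
  (71 - 42.9231)^2 = 788.3136
  (88 - 42.9231)^2 = 2031.929
  (72 - 42.9231)^2 = 845.4675
  (78 - 42.9231)^2 = 1230.3905
  (18 - 42.9231)^2 = 621.1598
  (47 - 42.9231)^2 = 16.6213
  (1 - 42.9231)^2 = 1757.5444
  (13 - 42.9231)^2 = 895.3905
  (35 - 42.9231)^2 = 62.7751
Step 3: Sum of squared deviations = 12548.9231
Step 4: Population variance = 12548.9231 / 13 = 965.3018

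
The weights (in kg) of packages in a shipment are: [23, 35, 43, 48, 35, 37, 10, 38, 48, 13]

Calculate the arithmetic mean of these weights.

33

Step 1: Sum all values: 23 + 35 + 43 + 48 + 35 + 37 + 10 + 38 + 48 + 13 = 330
Step 2: Count the number of values: n = 10
Step 3: Mean = sum / n = 330 / 10 = 33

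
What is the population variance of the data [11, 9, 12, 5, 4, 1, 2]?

16.4898

Step 1: Compute the mean: (11 + 9 + 12 + 5 + 4 + 1 + 2) / 7 = 6.2857
Step 2: Compute squared deviations from the mean:
  (11 - 6.2857)^2 = 22.2245
  (9 - 6.2857)^2 = 7.3673
  (12 - 6.2857)^2 = 32.6531
  (5 - 6.2857)^2 = 1.6531
  (4 - 6.2857)^2 = 5.2245
  (1 - 6.2857)^2 = 27.9388
  (2 - 6.2857)^2 = 18.3673
Step 3: Sum of squared deviations = 115.4286
Step 4: Population variance = 115.4286 / 7 = 16.4898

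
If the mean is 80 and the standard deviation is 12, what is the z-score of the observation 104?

2

Step 1: Recall the z-score formula: z = (x - mu) / sigma
Step 2: Substitute values: z = (104 - 80) / 12
Step 3: z = 24 / 12 = 2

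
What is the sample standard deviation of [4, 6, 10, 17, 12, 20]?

6.1887

Step 1: Compute the mean: 11.5
Step 2: Sum of squared deviations from the mean: 191.5
Step 3: Sample variance = 191.5 / 5 = 38.3
Step 4: Standard deviation = sqrt(38.3) = 6.1887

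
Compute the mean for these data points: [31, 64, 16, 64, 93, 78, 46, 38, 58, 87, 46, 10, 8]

49.1538

Step 1: Sum all values: 31 + 64 + 16 + 64 + 93 + 78 + 46 + 38 + 58 + 87 + 46 + 10 + 8 = 639
Step 2: Count the number of values: n = 13
Step 3: Mean = sum / n = 639 / 13 = 49.1538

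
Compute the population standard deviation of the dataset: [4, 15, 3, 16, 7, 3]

5.4772

Step 1: Compute the mean: 8
Step 2: Sum of squared deviations from the mean: 180
Step 3: Population variance = 180 / 6 = 30
Step 4: Standard deviation = sqrt(30) = 5.4772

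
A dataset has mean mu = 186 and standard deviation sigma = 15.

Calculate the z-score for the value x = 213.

1.8

Step 1: Recall the z-score formula: z = (x - mu) / sigma
Step 2: Substitute values: z = (213 - 186) / 15
Step 3: z = 27 / 15 = 1.8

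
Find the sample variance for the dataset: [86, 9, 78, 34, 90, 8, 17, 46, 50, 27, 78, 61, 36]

837.2308

Step 1: Compute the mean: (86 + 9 + 78 + 34 + 90 + 8 + 17 + 46 + 50 + 27 + 78 + 61 + 36) / 13 = 47.6923
Step 2: Compute squared deviations from the mean:
  (86 - 47.6923)^2 = 1467.4793
  (9 - 47.6923)^2 = 1497.0947
  (78 - 47.6923)^2 = 918.5562
  (34 - 47.6923)^2 = 187.4793
  (90 - 47.6923)^2 = 1789.9408
  (8 - 47.6923)^2 = 1575.4793
  (17 - 47.6923)^2 = 942.0178
  (46 - 47.6923)^2 = 2.8639
  (50 - 47.6923)^2 = 5.3254
  (27 - 47.6923)^2 = 428.1716
  (78 - 47.6923)^2 = 918.5562
  (61 - 47.6923)^2 = 177.0947
  (36 - 47.6923)^2 = 136.7101
Step 3: Sum of squared deviations = 10046.7692
Step 4: Sample variance = 10046.7692 / 12 = 837.2308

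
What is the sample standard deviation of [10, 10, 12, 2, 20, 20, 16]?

6.4143

Step 1: Compute the mean: 12.8571
Step 2: Sum of squared deviations from the mean: 246.8571
Step 3: Sample variance = 246.8571 / 6 = 41.1429
Step 4: Standard deviation = sqrt(41.1429) = 6.4143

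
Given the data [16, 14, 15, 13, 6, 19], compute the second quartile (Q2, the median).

14.5

Step 1: Sort the data: [6, 13, 14, 15, 16, 19]
Step 2: n = 6
Step 3: Q2 is the median. Since n is even, it is the average of the values at positions 3 and 4:
  Q2 = (14 + 15) / 2 = 14.5
Step 4: Q2 = 14.5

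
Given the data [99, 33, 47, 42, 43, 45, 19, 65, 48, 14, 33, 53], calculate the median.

44

Step 1: Sort the data in ascending order: [14, 19, 33, 33, 42, 43, 45, 47, 48, 53, 65, 99]
Step 2: The number of values is n = 12.
Step 3: Since n is even, the median is the average of positions 6 and 7:
  Median = (43 + 45) / 2 = 44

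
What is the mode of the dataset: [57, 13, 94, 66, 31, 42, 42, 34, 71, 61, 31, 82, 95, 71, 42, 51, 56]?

42

Step 1: Count the frequency of each value:
  13: appears 1 time(s)
  31: appears 2 time(s)
  34: appears 1 time(s)
  42: appears 3 time(s)
  51: appears 1 time(s)
  56: appears 1 time(s)
  57: appears 1 time(s)
  61: appears 1 time(s)
  66: appears 1 time(s)
  71: appears 2 time(s)
  82: appears 1 time(s)
  94: appears 1 time(s)
  95: appears 1 time(s)
Step 2: The value 42 appears most frequently (3 times).
Step 3: Mode = 42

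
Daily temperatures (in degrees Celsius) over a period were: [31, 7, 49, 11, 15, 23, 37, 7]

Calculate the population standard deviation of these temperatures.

14.3788

Step 1: Compute the mean: 22.5
Step 2: Sum of squared deviations from the mean: 1654
Step 3: Population variance = 1654 / 8 = 206.75
Step 4: Standard deviation = sqrt(206.75) = 14.3788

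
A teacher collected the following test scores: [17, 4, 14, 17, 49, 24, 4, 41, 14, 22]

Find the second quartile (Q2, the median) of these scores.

17

Step 1: Sort the data: [4, 4, 14, 14, 17, 17, 22, 24, 41, 49]
Step 2: n = 10
Step 3: Q2 is the median. Since n is even, it is the average of the values at positions 5 and 6:
  Q2 = (17 + 17) / 2 = 17
Step 4: Q2 = 17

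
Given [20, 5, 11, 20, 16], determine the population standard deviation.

5.748

Step 1: Compute the mean: 14.4
Step 2: Sum of squared deviations from the mean: 165.2
Step 3: Population variance = 165.2 / 5 = 33.04
Step 4: Standard deviation = sqrt(33.04) = 5.748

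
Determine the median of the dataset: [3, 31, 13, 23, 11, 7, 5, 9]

10

Step 1: Sort the data in ascending order: [3, 5, 7, 9, 11, 13, 23, 31]
Step 2: The number of values is n = 8.
Step 3: Since n is even, the median is the average of positions 4 and 5:
  Median = (9 + 11) / 2 = 10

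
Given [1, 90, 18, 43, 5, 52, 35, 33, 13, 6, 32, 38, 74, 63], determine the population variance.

668.7806

Step 1: Compute the mean: (1 + 90 + 18 + 43 + 5 + 52 + 35 + 33 + 13 + 6 + 32 + 38 + 74 + 63) / 14 = 35.9286
Step 2: Compute squared deviations from the mean:
  (1 - 35.9286)^2 = 1220.0051
  (90 - 35.9286)^2 = 2923.7194
  (18 - 35.9286)^2 = 321.4337
  (43 - 35.9286)^2 = 50.0051
  (5 - 35.9286)^2 = 956.5765
  (52 - 35.9286)^2 = 258.2908
  (35 - 35.9286)^2 = 0.8622
  (33 - 35.9286)^2 = 8.5765
  (13 - 35.9286)^2 = 525.7194
  (6 - 35.9286)^2 = 895.7194
  (32 - 35.9286)^2 = 15.4337
  (38 - 35.9286)^2 = 4.2908
  (74 - 35.9286)^2 = 1449.4337
  (63 - 35.9286)^2 = 732.8622
Step 3: Sum of squared deviations = 9362.9286
Step 4: Population variance = 9362.9286 / 14 = 668.7806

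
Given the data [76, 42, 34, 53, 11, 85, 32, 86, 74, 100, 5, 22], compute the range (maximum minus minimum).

95

Step 1: Identify the maximum value: max = 100
Step 2: Identify the minimum value: min = 5
Step 3: Range = max - min = 100 - 5 = 95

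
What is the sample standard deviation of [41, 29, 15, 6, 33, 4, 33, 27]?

13.5647

Step 1: Compute the mean: 23.5
Step 2: Sum of squared deviations from the mean: 1288
Step 3: Sample variance = 1288 / 7 = 184
Step 4: Standard deviation = sqrt(184) = 13.5647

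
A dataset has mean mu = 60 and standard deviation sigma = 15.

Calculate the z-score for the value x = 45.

-1

Step 1: Recall the z-score formula: z = (x - mu) / sigma
Step 2: Substitute values: z = (45 - 60) / 15
Step 3: z = -15 / 15 = -1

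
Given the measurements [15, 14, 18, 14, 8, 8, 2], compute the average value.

11.2857

Step 1: Sum all values: 15 + 14 + 18 + 14 + 8 + 8 + 2 = 79
Step 2: Count the number of values: n = 7
Step 3: Mean = sum / n = 79 / 7 = 11.2857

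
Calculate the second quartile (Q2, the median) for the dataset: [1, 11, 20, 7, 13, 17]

12

Step 1: Sort the data: [1, 7, 11, 13, 17, 20]
Step 2: n = 6
Step 3: Q2 is the median. Since n is even, it is the average of the values at positions 3 and 4:
  Q2 = (11 + 13) / 2 = 12
Step 4: Q2 = 12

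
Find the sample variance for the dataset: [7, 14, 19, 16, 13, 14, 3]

29.9048

Step 1: Compute the mean: (7 + 14 + 19 + 16 + 13 + 14 + 3) / 7 = 12.2857
Step 2: Compute squared deviations from the mean:
  (7 - 12.2857)^2 = 27.9388
  (14 - 12.2857)^2 = 2.9388
  (19 - 12.2857)^2 = 45.0816
  (16 - 12.2857)^2 = 13.7959
  (13 - 12.2857)^2 = 0.5102
  (14 - 12.2857)^2 = 2.9388
  (3 - 12.2857)^2 = 86.2245
Step 3: Sum of squared deviations = 179.4286
Step 4: Sample variance = 179.4286 / 6 = 29.9048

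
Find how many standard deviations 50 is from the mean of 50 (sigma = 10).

0

Step 1: Recall the z-score formula: z = (x - mu) / sigma
Step 2: Substitute values: z = (50 - 50) / 10
Step 3: z = 0 / 10 = 0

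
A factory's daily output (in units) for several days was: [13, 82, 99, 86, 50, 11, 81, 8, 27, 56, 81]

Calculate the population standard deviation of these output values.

32.5939

Step 1: Compute the mean: 54
Step 2: Sum of squared deviations from the mean: 11686
Step 3: Population variance = 11686 / 11 = 1062.3636
Step 4: Standard deviation = sqrt(1062.3636) = 32.5939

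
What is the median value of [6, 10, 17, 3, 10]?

10

Step 1: Sort the data in ascending order: [3, 6, 10, 10, 17]
Step 2: The number of values is n = 5.
Step 3: Since n is odd, the median is the middle value at position 3: 10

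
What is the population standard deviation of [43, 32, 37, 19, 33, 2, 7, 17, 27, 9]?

13.1773

Step 1: Compute the mean: 22.6
Step 2: Sum of squared deviations from the mean: 1736.4
Step 3: Population variance = 1736.4 / 10 = 173.64
Step 4: Standard deviation = sqrt(173.64) = 13.1773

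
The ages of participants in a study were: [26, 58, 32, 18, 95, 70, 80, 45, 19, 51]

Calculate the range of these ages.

77

Step 1: Identify the maximum value: max = 95
Step 2: Identify the minimum value: min = 18
Step 3: Range = max - min = 95 - 18 = 77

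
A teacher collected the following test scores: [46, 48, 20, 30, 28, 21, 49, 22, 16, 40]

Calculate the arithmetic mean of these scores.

32

Step 1: Sum all values: 46 + 48 + 20 + 30 + 28 + 21 + 49 + 22 + 16 + 40 = 320
Step 2: Count the number of values: n = 10
Step 3: Mean = sum / n = 320 / 10 = 32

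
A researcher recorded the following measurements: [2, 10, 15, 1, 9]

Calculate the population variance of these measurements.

27.44

Step 1: Compute the mean: (2 + 10 + 15 + 1 + 9) / 5 = 7.4
Step 2: Compute squared deviations from the mean:
  (2 - 7.4)^2 = 29.16
  (10 - 7.4)^2 = 6.76
  (15 - 7.4)^2 = 57.76
  (1 - 7.4)^2 = 40.96
  (9 - 7.4)^2 = 2.56
Step 3: Sum of squared deviations = 137.2
Step 4: Population variance = 137.2 / 5 = 27.44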